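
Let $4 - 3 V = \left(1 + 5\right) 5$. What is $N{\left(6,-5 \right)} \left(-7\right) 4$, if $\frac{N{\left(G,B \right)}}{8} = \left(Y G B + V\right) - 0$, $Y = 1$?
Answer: $\frac{25984}{3} \approx 8661.3$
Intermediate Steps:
$V = - \frac{26}{3}$ ($V = \frac{4}{3} - \frac{\left(1 + 5\right) 5}{3} = \frac{4}{3} - \frac{6 \cdot 5}{3} = \frac{4}{3} - 10 = - \frac{26}{3} \approx -8.6667$)
$N{\left(G,B \right)} = - \frac{208}{3} + 8 B G$ ($N{\left(G,B \right)} = 8 \left(\left(1 G B - \frac{26}{3}\right) - 0\right) = 8 \left(\left(G B - \frac{26}{3}\right) + 0\right) = 8 \left(\left(B G - \frac{26}{3}\right) + 0\right) = 8 \left(\left(- \frac{26}{3} + B G\right) + 0\right) = 8 \left(- \frac{26}{3} + B G\right) = - \frac{208}{3} + 8 B G$)
$N{\left(6,-5 \right)} \left(-7\right) 4 = \left(- \frac{208}{3} + 8 \left(-5\right) 6\right) \left(-7\right) 4 = \left(- \frac{208}{3} - 240\right) \left(-7\right) 4 = \left(- \frac{928}{3}\right) \left(-7\right) 4 = \frac{6496}{3} \cdot 4 = \frac{25984}{3}$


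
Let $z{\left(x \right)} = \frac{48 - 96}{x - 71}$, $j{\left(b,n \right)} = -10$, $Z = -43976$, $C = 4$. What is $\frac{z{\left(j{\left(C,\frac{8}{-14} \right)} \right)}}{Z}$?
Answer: $- \frac{2}{148419} \approx -1.3475 \cdot 10^{-5}$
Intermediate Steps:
$z{\left(x \right)} = - \frac{48}{-71 + x}$
$\frac{z{\left(j{\left(C,\frac{8}{-14} \right)} \right)}}{Z} = \frac{\left(-48\right) \frac{1}{-71 - 10}}{-43976} = - \frac{48}{-81} \left(- \frac{1}{43976}\right) = \left(-48\right) \left(- \frac{1}{81}\right) \left(- \frac{1}{43976}\right) = \frac{16}{27} \left(- \frac{1}{43976}\right) = - \frac{2}{148419}$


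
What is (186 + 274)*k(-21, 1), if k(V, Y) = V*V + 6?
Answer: 205620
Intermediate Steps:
k(V, Y) = 6 + V**2 (k(V, Y) = V**2 + 6 = 6 + V**2)
(186 + 274)*k(-21, 1) = (186 + 274)*(6 + (-21)**2) = 460*(6 + 441) = 460*447 = 205620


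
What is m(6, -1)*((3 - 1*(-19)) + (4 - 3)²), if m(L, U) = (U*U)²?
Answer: 23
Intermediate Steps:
m(L, U) = U⁴ (m(L, U) = (U²)² = U⁴)
m(6, -1)*((3 - 1*(-19)) + (4 - 3)²) = (-1)⁴*((3 - 1*(-19)) + (4 - 3)²) = 1*((3 + 19) + 1²) = 1*(22 + 1) = 1*23 = 23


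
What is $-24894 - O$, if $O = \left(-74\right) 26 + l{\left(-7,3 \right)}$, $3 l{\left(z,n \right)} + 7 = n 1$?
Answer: $- \frac{68906}{3} \approx -22969.0$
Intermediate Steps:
$l{\left(z,n \right)} = - \frac{7}{3} + \frac{n}{3}$ ($l{\left(z,n \right)} = - \frac{7}{3} + \frac{n 1}{3} = - \frac{7}{3} + \frac{n}{3}$)
$O = - \frac{5776}{3}$ ($O = \left(-74\right) 26 + \left(- \frac{7}{3} + \frac{1}{3} \cdot 3\right) = -1924 + \left(- \frac{7}{3} + 1\right) = -1924 - \frac{4}{3} = - \frac{5776}{3} \approx -1925.3$)
$-24894 - O = -24894 - - \frac{5776}{3} = -24894 + \frac{5776}{3} = - \frac{68906}{3}$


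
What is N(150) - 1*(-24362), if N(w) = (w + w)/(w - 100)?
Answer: 24368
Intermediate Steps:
N(w) = 2*w/(-100 + w) (N(w) = (2*w)/(-100 + w) = 2*w/(-100 + w))
N(150) - 1*(-24362) = 2*150/(-100 + 150) - 1*(-24362) = 2*150/50 + 24362 = 2*150*(1/50) + 24362 = 6 + 24362 = 24368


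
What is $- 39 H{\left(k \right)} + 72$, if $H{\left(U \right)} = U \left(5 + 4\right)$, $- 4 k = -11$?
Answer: $- \frac{3573}{4} \approx -893.25$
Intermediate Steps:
$k = \frac{11}{4}$ ($k = \left(- \frac{1}{4}\right) \left(-11\right) = \frac{11}{4} \approx 2.75$)
$H{\left(U \right)} = 9 U$ ($H{\left(U \right)} = U 9 = 9 U$)
$- 39 H{\left(k \right)} + 72 = - 39 \cdot 9 \cdot \frac{11}{4} + 72 = \left(-39\right) \frac{99}{4} + 72 = - \frac{3861}{4} + 72 = - \frac{3573}{4}$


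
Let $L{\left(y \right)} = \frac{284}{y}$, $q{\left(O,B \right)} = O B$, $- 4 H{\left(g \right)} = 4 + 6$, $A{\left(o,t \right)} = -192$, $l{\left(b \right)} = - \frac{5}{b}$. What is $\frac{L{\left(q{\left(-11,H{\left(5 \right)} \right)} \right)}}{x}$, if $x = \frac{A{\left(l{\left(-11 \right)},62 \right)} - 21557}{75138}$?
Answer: $- \frac{6096912}{170885} \approx -35.678$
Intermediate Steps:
$H{\left(g \right)} = - \frac{5}{2}$ ($H{\left(g \right)} = - \frac{4 + 6}{4} = \left(- \frac{1}{4}\right) 10 = - \frac{5}{2}$)
$q{\left(O,B \right)} = B O$
$x = - \frac{3107}{10734}$ ($x = \frac{-192 - 21557}{75138} = \left(-192 - 21557\right) \frac{1}{75138} = \left(-21749\right) \frac{1}{75138} = - \frac{3107}{10734} \approx -0.28945$)
$\frac{L{\left(q{\left(-11,H{\left(5 \right)} \right)} \right)}}{x} = \frac{284 \frac{1}{\left(- \frac{5}{2}\right) \left(-11\right)}}{- \frac{3107}{10734}} = \frac{284}{\frac{55}{2}} \left(- \frac{10734}{3107}\right) = 284 \cdot \frac{2}{55} \left(- \frac{10734}{3107}\right) = \frac{568}{55} \left(- \frac{10734}{3107}\right) = - \frac{6096912}{170885}$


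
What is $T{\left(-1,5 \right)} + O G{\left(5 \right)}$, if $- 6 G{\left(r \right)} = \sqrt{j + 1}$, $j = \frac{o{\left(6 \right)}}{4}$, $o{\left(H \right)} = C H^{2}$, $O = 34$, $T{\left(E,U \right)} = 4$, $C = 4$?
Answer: $4 - \frac{17 \sqrt{37}}{3} \approx -30.469$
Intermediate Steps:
$o{\left(H \right)} = 4 H^{2}$
$j = 36$ ($j = \frac{4 \cdot 6^{2}}{4} = 4 \cdot 36 \cdot \frac{1}{4} = 144 \cdot \frac{1}{4} = 36$)
$G{\left(r \right)} = - \frac{\sqrt{37}}{6}$ ($G{\left(r \right)} = - \frac{\sqrt{36 + 1}}{6} = - \frac{\sqrt{37}}{6}$)
$T{\left(-1,5 \right)} + O G{\left(5 \right)} = 4 + 34 \left(- \frac{\sqrt{37}}{6}\right) = 4 - \frac{17 \sqrt{37}}{3}$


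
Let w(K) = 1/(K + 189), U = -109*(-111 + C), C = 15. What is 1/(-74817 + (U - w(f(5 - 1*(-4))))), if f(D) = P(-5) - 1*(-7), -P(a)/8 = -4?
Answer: -228/14672485 ≈ -1.5539e-5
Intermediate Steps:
P(a) = 32 (P(a) = -8*(-4) = 32)
U = 10464 (U = -109*(-111 + 15) = -109*(-96) = 10464)
f(D) = 39 (f(D) = 32 - 1*(-7) = 32 + 7 = 39)
w(K) = 1/(189 + K)
1/(-74817 + (U - w(f(5 - 1*(-4))))) = 1/(-74817 + (10464 - 1/(189 + 39))) = 1/(-74817 + (10464 - 1/228)) = 1/(-74817 + 2385791/228) = 1/(-14672485/228) = -228/14672485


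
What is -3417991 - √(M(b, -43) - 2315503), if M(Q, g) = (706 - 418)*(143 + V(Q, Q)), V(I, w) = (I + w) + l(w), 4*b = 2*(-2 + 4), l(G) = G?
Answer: -3417991 - I*√2273455 ≈ -3.418e+6 - 1507.8*I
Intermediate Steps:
b = 1 (b = (2*(-2 + 4))/4 = (2*2)/4 = (¼)*4 = 1)
V(I, w) = I + 2*w (V(I, w) = (I + w) + w = I + 2*w)
M(Q, g) = 41184 + 864*Q (M(Q, g) = (706 - 418)*(143 + (Q + 2*Q)) = 288*(143 + 3*Q) = 41184 + 864*Q)
-3417991 - √(M(b, -43) - 2315503) = -3417991 - √((41184 + 864*1) - 2315503) = -3417991 - √((41184 + 864) - 2315503) = -3417991 - √(42048 - 2315503) = -3417991 - √(-2273455) = -3417991 - I*√2273455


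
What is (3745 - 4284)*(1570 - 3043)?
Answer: 793947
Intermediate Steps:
(3745 - 4284)*(1570 - 3043) = -539*(-1473) = 793947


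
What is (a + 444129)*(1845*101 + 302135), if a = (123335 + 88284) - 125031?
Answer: 259244640160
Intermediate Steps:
a = 86588 (a = 211619 - 125031 = 86588)
(a + 444129)*(1845*101 + 302135) = (86588 + 444129)*(1845*101 + 302135) = 530717*(186345 + 302135) = 530717*488480 = 259244640160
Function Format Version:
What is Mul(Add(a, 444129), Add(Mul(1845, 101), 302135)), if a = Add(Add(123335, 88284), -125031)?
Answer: 259244640160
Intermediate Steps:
a = 86588 (a = Add(211619, -125031) = 86588)
Mul(Add(a, 444129), Add(Mul(1845, 101), 302135)) = Mul(Add(86588, 444129), Add(Mul(1845, 101), 302135)) = Mul(530717, Add(186345, 302135)) = Mul(530717, 488480) = 259244640160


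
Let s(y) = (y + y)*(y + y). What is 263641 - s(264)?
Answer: -15143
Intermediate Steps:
s(y) = 4*y² (s(y) = (2*y)*(2*y) = 4*y²)
263641 - s(264) = 263641 - 4*264² = 263641 - 4*69696 = 263641 - 1*278784 = 263641 - 278784 = -15143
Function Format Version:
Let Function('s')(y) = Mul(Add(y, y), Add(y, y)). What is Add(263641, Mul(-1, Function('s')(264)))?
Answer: -15143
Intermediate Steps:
Function('s')(y) = Mul(4, Pow(y, 2)) (Function('s')(y) = Mul(Mul(2, y), Mul(2, y)) = Mul(4, Pow(y, 2)))
Add(263641, Mul(-1, Function('s')(264))) = Add(263641, Mul(-1, Mul(4, Pow(264, 2)))) = Add(263641, Mul(-1, Mul(4, 69696))) = Add(263641, Mul(-1, 278784)) = Add(263641, -278784) = -15143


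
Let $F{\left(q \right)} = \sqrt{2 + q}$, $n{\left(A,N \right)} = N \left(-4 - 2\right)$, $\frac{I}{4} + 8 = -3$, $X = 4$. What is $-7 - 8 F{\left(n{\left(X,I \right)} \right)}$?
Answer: $-7 - 8 \sqrt{266} \approx -137.48$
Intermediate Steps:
$I = -44$ ($I = -32 + 4 \left(-3\right) = -32 - 12 = -44$)
$n{\left(A,N \right)} = - 6 N$ ($n{\left(A,N \right)} = N \left(-6\right) = - 6 N$)
$-7 - 8 F{\left(n{\left(X,I \right)} \right)} = -7 - 8 \sqrt{2 - -264} = -7 - 8 \sqrt{2 + 264} = -7 - 8 \sqrt{266}$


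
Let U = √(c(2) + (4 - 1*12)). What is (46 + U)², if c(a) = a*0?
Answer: 2108 + 184*I*√2 ≈ 2108.0 + 260.22*I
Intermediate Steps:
c(a) = 0
U = 2*I*√2 (U = √(0 + (4 - 1*12)) = √(0 + (4 - 12)) = √(0 - 8) = √(-8) = 2*I*√2 ≈ 2.8284*I)
(46 + U)² = (46 + 2*I*√2)²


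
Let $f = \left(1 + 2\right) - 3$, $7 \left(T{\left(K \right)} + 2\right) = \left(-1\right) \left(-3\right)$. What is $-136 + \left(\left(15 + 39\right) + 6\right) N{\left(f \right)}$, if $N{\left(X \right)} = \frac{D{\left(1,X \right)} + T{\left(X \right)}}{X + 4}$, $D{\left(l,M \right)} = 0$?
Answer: $- \frac{1117}{7} \approx -159.57$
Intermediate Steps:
$T{\left(K \right)} = - \frac{11}{7}$ ($T{\left(K \right)} = -2 + \frac{\left(-1\right) \left(-3\right)}{7} = -2 + \frac{1}{7} \cdot 3 = -2 + \frac{3}{7} = - \frac{11}{7}$)
$f = 0$ ($f = 3 - 3 = 0$)
$N{\left(X \right)} = - \frac{11}{7 \left(4 + X\right)}$ ($N{\left(X \right)} = \frac{0 - \frac{11}{7}}{X + 4} = - \frac{11}{7 \left(4 + X\right)}$)
$-136 + \left(\left(15 + 39\right) + 6\right) N{\left(f \right)} = -136 + \left(\left(15 + 39\right) + 6\right) \left(- \frac{11}{28 + 7 \cdot 0}\right) = -136 + \left(54 + 6\right) \left(- \frac{11}{28 + 0}\right) = -136 + 60 \left(- \frac{11}{28}\right) = -136 - \frac{165}{7} = - \frac{1117}{7}$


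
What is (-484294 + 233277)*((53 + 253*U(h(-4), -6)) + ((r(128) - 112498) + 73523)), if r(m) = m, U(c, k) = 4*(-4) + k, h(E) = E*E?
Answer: 11135114120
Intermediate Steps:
h(E) = E²
U(c, k) = -16 + k
(-484294 + 233277)*((53 + 253*U(h(-4), -6)) + ((r(128) - 112498) + 73523)) = (-484294 + 233277)*((53 + 253*(-16 - 6)) + ((128 - 112498) + 73523)) = -251017*((53 + 253*(-22)) + (-112370 + 73523)) = -251017*((53 - 5566) - 38847) = -251017*(-5513 - 38847) = -251017*(-44360) = 11135114120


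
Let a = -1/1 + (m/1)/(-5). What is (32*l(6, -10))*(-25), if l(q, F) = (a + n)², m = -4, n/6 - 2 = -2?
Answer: -32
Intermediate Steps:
n = 0 (n = 12 + 6*(-2) = 12 - 12 = 0)
a = -⅕ (a = -1/1 - 4/1/(-5) = -1*1 - 4*1*(-⅕) = -1 - 4*(-⅕) = -1 + ⅘ = -⅕ ≈ -0.20000)
l(q, F) = 1/25 (l(q, F) = (-⅕ + 0)² = (-⅕)² = 1/25)
(32*l(6, -10))*(-25) = (32*(1/25))*(-25) = (32/25)*(-25) = -32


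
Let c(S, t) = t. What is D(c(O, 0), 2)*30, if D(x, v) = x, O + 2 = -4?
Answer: 0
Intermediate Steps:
O = -6 (O = -2 - 4 = -6)
D(c(O, 0), 2)*30 = 0*30 = 0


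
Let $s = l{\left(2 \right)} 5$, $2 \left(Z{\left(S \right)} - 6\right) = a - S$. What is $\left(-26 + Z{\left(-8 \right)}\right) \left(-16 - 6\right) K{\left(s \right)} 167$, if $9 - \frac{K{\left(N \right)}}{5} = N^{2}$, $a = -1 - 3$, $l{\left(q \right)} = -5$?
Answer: $-203686560$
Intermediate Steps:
$a = -4$ ($a = -1 - 3 = -4$)
$Z{\left(S \right)} = 4 - \frac{S}{2}$ ($Z{\left(S \right)} = 6 + \frac{-4 - S}{2} = 6 - \left(2 + \frac{S}{2}\right) = 4 - \frac{S}{2}$)
$s = -25$ ($s = \left(-5\right) 5 = -25$)
$K{\left(N \right)} = 45 - 5 N^{2}$
$\left(-26 + Z{\left(-8 \right)}\right) \left(-16 - 6\right) K{\left(s \right)} 167 = \left(-26 + \left(4 - -4\right)\right) \left(-16 - 6\right) \left(45 - 5 \left(-25\right)^{2}\right) 167 = \left(-26 + \left(4 + 4\right)\right) \left(-22\right) \left(45 - 3125\right) 167 = \left(-26 + 8\right) \left(-22\right) \left(45 - 3125\right) 167 = \left(-18\right) \left(-22\right) \left(-3080\right) 167 = 396 \left(-3080\right) 167 = \left(-1219680\right) 167 = -203686560$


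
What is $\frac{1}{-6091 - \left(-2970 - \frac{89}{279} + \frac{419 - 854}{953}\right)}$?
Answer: $- \frac{265887}{829627145} \approx -0.00032049$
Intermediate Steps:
$\frac{1}{-6091 - \left(-2970 - \frac{89}{279} + \frac{419 - 854}{953}\right)} = \frac{1}{-6091 - \left(-2970 - \frac{435}{953} - \frac{89}{279}\right)} = \frac{1}{-6091 + \left(2970 - \left(- \frac{89}{279} - \frac{435}{953}\right)\right)} = \frac{1}{-6091 + \left(2970 - - \frac{206182}{265887}\right)} = \frac{1}{-6091 + \left(2970 + \frac{206182}{265887}\right)} = \frac{1}{-6091 + \frac{789890572}{265887}} = \frac{1}{- \frac{829627145}{265887}} = - \frac{265887}{829627145}$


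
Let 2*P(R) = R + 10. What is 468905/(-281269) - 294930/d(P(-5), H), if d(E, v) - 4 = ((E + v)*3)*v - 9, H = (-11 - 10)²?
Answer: -716165129695/330066640079 ≈ -2.1698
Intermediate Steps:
P(R) = 5 + R/2 (P(R) = (R + 10)/2 = (10 + R)/2 = 5 + R/2)
H = 441 (H = (-21)² = 441)
d(E, v) = -5 + v*(3*E + 3*v) (d(E, v) = 4 + (((E + v)*3)*v - 9) = 4 + ((3*E + 3*v)*v - 9) = 4 + (v*(3*E + 3*v) - 9) = 4 + (-9 + v*(3*E + 3*v)) = -5 + v*(3*E + 3*v))
468905/(-281269) - 294930/d(P(-5), H) = 468905/(-281269) - 294930/(-5 + 3*441² + 3*(5 + (½)*(-5))*441) = 468905*(-1/281269) - 294930/(-5 + 3*194481 + 3*(5 - 5/2)*441) = -468905/281269 - 294930/(-5 + 583443 + 3*(5/2)*441) = -468905/281269 - 294930/(-5 + 583443 + 6615/2) = -468905/281269 - 294930/1173491/2 = -468905/281269 - 294930*2/1173491 = -468905/281269 - 589860/1173491 = -716165129695/330066640079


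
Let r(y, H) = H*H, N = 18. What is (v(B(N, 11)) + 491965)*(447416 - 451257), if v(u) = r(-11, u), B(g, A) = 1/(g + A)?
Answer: -1589185196006/841 ≈ -1.8896e+9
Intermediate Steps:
r(y, H) = H²
B(g, A) = 1/(A + g)
v(u) = u²
(v(B(N, 11)) + 491965)*(447416 - 451257) = ((1/(11 + 18))² + 491965)*(447416 - 451257) = ((1/29)² + 491965)*(-3841) = (1/841 + 491965)*(-3841) = (413742566/841)*(-3841) = -1589185196006/841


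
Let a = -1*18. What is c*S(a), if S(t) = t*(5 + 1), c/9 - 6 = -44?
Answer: 36936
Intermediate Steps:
c = -342 (c = 54 + 9*(-44) = 54 - 396 = -342)
a = -18
S(t) = 6*t (S(t) = t*6 = 6*t)
c*S(a) = -2052*(-18) = -342*(-108) = 36936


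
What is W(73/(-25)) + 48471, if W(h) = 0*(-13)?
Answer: 48471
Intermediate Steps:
W(h) = 0
W(73/(-25)) + 48471 = 0 + 48471 = 48471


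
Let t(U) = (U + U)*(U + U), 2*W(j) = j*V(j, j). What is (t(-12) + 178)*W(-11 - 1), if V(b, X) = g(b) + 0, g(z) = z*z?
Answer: -651456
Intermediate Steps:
g(z) = z²
V(b, X) = b² (V(b, X) = b² + 0 = b²)
W(j) = j³/2 (W(j) = (j*j²)/2 = j³/2)
t(U) = 4*U² (t(U) = (2*U)*(2*U) = 4*U²)
(t(-12) + 178)*W(-11 - 1) = (4*(-12)² + 178)*((-11 - 1)³/2) = (4*144 + 178)*((½)*(-12)³) = (576 + 178)*((½)*(-1728)) = 754*(-864) = -651456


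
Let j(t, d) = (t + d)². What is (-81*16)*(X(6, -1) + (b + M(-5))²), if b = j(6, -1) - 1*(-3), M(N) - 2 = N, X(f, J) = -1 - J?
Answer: -810000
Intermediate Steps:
M(N) = 2 + N
j(t, d) = (d + t)²
b = 28 (b = (-1 + 6)² - 1*(-3) = 5² + 3 = 25 + 3 = 28)
(-81*16)*(X(6, -1) + (b + M(-5))²) = (-81*16)*((-1 - 1*(-1)) + (28 + (2 - 5))²) = -1296*((-1 + 1) + (28 - 3)²) = -1296*(0 + 25²) = -1296*(0 + 625) = -1296*625 = -810000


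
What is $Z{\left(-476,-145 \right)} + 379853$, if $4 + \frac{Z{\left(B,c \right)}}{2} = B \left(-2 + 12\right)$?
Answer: $370325$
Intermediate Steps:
$Z{\left(B,c \right)} = -8 + 20 B$ ($Z{\left(B,c \right)} = -8 + 2 B \left(-2 + 12\right) = -8 + 2 B 10 = -8 + 2 \cdot 10 B = -8 + 20 B$)
$Z{\left(-476,-145 \right)} + 379853 = \left(-8 + 20 \left(-476\right)\right) + 379853 = \left(-8 - 9520\right) + 379853 = -9528 + 379853 = 370325$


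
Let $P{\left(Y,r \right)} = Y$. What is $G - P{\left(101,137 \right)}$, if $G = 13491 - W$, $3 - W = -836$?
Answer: $12551$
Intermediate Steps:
$W = 839$ ($W = 3 - -836 = 3 + 836 = 839$)
$G = 12652$ ($G = 13491 - 839 = 12652$)
$G - P{\left(101,137 \right)} = 12652 - 101 = 12551$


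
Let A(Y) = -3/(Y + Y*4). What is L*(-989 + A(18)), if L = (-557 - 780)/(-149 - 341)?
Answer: -5667161/2100 ≈ -2698.6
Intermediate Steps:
A(Y) = -3/(5*Y) (A(Y) = -3/(Y + 4*Y) = -3*1/(5*Y) = -3/(5*Y))
L = 191/70 (L = -1337/(-490) = -1337*(-1/490) = 191/70 ≈ 2.7286)
L*(-989 + A(18)) = 191*(-989 - ⅗/18)/70 = 191*(-989 - ⅗*1/18)/70 = 191*(-989 - 1/30)/70 = (191/70)*(-29671/30) = -5667161/2100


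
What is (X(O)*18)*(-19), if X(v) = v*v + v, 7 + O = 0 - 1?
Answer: -19152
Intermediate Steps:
O = -8 (O = -7 + (0 - 1) = -7 - 1 = -8)
X(v) = v + v² (X(v) = v² + v = v + v²)
(X(O)*18)*(-19) = (-8*(1 - 8)*18)*(-19) = (-8*(-7)*18)*(-19) = (56*18)*(-19) = 1008*(-19) = -19152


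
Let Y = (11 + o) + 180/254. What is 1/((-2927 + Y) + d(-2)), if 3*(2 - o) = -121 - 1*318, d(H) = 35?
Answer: -381/1040876 ≈ -0.00036604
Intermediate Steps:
o = 445/3 (o = 2 - (-121 - 1*318)/3 = 2 - (-121 - 318)/3 = 2 - ⅓*(-439) = 2 + 439/3 = 445/3 ≈ 148.33)
Y = 60976/381 (Y = (11 + 445/3) + 180/254 = 478/3 + 180*(1/254) = 478/3 + 90/127 = 60976/381 ≈ 160.04)
1/((-2927 + Y) + d(-2)) = 1/((-2927 + 60976/381) + 35) = 1/(-1054211/381 + 35) = 1/(-1040876/381) = -381/1040876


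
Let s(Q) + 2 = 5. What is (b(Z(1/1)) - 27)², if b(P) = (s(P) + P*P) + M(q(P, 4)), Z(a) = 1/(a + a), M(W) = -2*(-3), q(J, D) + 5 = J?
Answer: 5041/16 ≈ 315.06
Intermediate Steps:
q(J, D) = -5 + J
s(Q) = 3 (s(Q) = -2 + 5 = 3)
M(W) = 6
Z(a) = 1/(2*a)
b(P) = 9 + P² (b(P) = (3 + P*P) + 6 = (3 + P²) + 6 = 9 + P²)
(b(Z(1/1)) - 27)² = ((9 + (1/(2*(1/1)))²) - 27)² = ((9 + ((½)/1)²) - 27)² = ((9 + ((½)*1)²) - 27)² = ((9 + (½)²) - 27)² = ((9 + ¼) - 27)² = (37/4 - 27)² = (-71/4)² = 5041/16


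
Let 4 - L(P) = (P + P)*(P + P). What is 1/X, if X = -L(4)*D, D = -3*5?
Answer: -1/900 ≈ -0.0011111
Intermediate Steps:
D = -15
L(P) = 4 - 4*P² (L(P) = 4 - (P + P)*(P + P) = 4 - 2*P*2*P = 4 - 4*P²)
X = -900 (X = -(4 - 4*4²)*(-15) = -(4 - 4*16)*(-15) = -(4 - 64)*(-15) = -(-60)*(-15) = -1*900 = -900)
1/X = 1/(-900) = -1/900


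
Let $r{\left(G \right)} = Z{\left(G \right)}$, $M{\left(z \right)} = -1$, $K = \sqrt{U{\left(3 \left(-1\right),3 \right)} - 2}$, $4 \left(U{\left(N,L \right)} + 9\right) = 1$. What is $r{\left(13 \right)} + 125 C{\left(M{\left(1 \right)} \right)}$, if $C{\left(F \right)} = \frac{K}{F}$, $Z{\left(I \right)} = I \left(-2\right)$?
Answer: $-26 - \frac{125 i \sqrt{43}}{2} \approx -26.0 - 409.84 i$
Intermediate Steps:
$U{\left(N,L \right)} = - \frac{35}{4}$ ($U{\left(N,L \right)} = -9 + \frac{1}{4} \cdot 1 = -9 + \frac{1}{4} = - \frac{35}{4}$)
$K = \frac{i \sqrt{43}}{2}$ ($K = \sqrt{- \frac{35}{4} - 2} = \sqrt{- \frac{43}{4}} = \frac{i \sqrt{43}}{2} \approx 3.2787 i$)
$Z{\left(I \right)} = - 2 I$
$r{\left(G \right)} = - 2 G$
$C{\left(F \right)} = \frac{i \sqrt{43}}{2 F}$ ($C{\left(F \right)} = \frac{\frac{1}{2} i \sqrt{43}}{F} = \frac{i \sqrt{43}}{2 F}$)
$r{\left(13 \right)} + 125 C{\left(M{\left(1 \right)} \right)} = \left(-2\right) 13 + 125 \frac{i \sqrt{43}}{2 \left(-1\right)} = -26 + 125 \cdot \frac{1}{2} i \sqrt{43} \left(-1\right) = -26 + 125 \left(- \frac{i \sqrt{43}}{2}\right) = -26 - \frac{125 i \sqrt{43}}{2}$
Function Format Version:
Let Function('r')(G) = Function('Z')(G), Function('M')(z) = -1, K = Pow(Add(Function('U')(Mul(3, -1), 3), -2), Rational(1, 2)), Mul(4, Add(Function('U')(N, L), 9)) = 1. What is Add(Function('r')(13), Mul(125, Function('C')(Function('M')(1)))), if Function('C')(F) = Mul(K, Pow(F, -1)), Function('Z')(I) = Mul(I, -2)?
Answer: Add(-26, Mul(Rational(-125, 2), I, Pow(43, Rational(1, 2)))) ≈ Add(-26.000, Mul(-409.84, I))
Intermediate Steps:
Function('U')(N, L) = Rational(-35, 4) (Function('U')(N, L) = Add(-9, Mul(Rational(1, 4), 1)) = Add(-9, Rational(1, 4)) = Rational(-35, 4))
K = Mul(Rational(1, 2), I, Pow(43, Rational(1, 2))) (K = Pow(Add(Rational(-35, 4), -2), Rational(1, 2)) = Pow(Rational(-43, 4), Rational(1, 2)) = Mul(Rational(1, 2), I, Pow(43, Rational(1, 2))) ≈ Mul(3.2787, I))
Function('Z')(I) = Mul(-2, I)
Function('r')(G) = Mul(-2, G)
Function('C')(F) = Mul(Rational(1, 2), I, Pow(43, Rational(1, 2)), Pow(F, -1)) (Function('C')(F) = Mul(Mul(Rational(1, 2), I, Pow(43, Rational(1, 2))), Pow(F, -1)) = Mul(Rational(1, 2), I, Pow(43, Rational(1, 2)), Pow(F, -1)))
Add(Function('r')(13), Mul(125, Function('C')(Function('M')(1)))) = Add(Mul(-2, 13), Mul(125, Mul(Rational(1, 2), I, Pow(43, Rational(1, 2)), Pow(-1, -1)))) = Add(-26, Mul(125, Mul(Rational(1, 2), I, Pow(43, Rational(1, 2)), -1))) = Add(-26, Mul(125, Mul(Rational(-1, 2), I, Pow(43, Rational(1, 2))))) = Add(-26, Mul(Rational(-125, 2), I, Pow(43, Rational(1, 2))))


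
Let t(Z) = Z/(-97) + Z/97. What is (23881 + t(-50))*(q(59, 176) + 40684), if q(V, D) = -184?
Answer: 967180500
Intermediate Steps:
t(Z) = 0 (t(Z) = Z*(-1/97) + Z*(1/97) = -Z/97 + Z/97 = 0)
(23881 + t(-50))*(q(59, 176) + 40684) = (23881 + 0)*(-184 + 40684) = 23881*40500 = 967180500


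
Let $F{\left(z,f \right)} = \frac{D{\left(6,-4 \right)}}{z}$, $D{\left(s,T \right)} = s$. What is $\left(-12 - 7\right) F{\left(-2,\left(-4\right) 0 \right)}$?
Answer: $57$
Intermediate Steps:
$F{\left(z,f \right)} = \frac{6}{z}$
$\left(-12 - 7\right) F{\left(-2,\left(-4\right) 0 \right)} = \left(-12 - 7\right) \frac{6}{-2} = - 19 \cdot 6 \left(- \frac{1}{2}\right) = \left(-19\right) \left(-3\right) = 57$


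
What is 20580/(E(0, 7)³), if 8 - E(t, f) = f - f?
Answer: 5145/128 ≈ 40.195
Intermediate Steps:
E(t, f) = 8 (E(t, f) = 8 - (f - f) = 8 - 1*0 = 8 + 0 = 8)
20580/(E(0, 7)³) = 20580/(8³) = 20580/512 = 20580*(1/512) = 5145/128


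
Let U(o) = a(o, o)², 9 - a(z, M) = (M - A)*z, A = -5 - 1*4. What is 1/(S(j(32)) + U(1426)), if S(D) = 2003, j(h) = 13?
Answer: 1/4187347784604 ≈ 2.3881e-13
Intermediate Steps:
A = -9 (A = -5 - 4 = -9)
a(z, M) = 9 - z*(9 + M) (a(z, M) = 9 - (M - 1*(-9))*z = 9 - (M + 9)*z = 9 - (9 + M)*z = 9 - z*(9 + M))
U(o) = (9 - o² - 9*o)² (U(o) = (9 - 9*o - o*o)² = (9 - 9*o - o²)² = (9 - o² - 9*o)²)
1/(S(j(32)) + U(1426)) = 1/(2003 + (-9 + 1426² + 9*1426)²) = 1/(2003 + (-9 + 2033476 + 12834)²) = 1/(2003 + 2046301²) = 1/(2003 + 4187347782601) = 1/4187347784604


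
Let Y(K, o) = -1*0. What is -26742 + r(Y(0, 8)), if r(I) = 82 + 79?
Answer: -26581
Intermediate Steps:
Y(K, o) = 0
r(I) = 161
-26742 + r(Y(0, 8)) = -26742 + 161 = -26581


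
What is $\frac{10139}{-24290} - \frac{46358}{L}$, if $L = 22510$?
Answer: $- \frac{135426471}{54676790} \approx -2.4769$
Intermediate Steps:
$\frac{10139}{-24290} - \frac{46358}{L} = \frac{10139}{-24290} - \frac{46358}{22510} = 10139 \left(- \frac{1}{24290}\right) - \frac{23179}{11255} = - \frac{10139}{24290} - \frac{23179}{11255} = - \frac{135426471}{54676790}$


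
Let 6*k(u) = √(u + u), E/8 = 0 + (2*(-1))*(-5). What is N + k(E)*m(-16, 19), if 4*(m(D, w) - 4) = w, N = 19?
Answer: 19 + 35*√10/6 ≈ 37.447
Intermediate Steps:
m(D, w) = 4 + w/4
E = 80 (E = 8*(0 + (2*(-1))*(-5)) = 8*(0 - 2*(-5)) = 8*(0 + 10) = 8*10 = 80)
k(u) = √2*√u/6 (k(u) = √(u + u)/6 = √(2*u)/6 = (√2*√u)/6 = √2*√u/6)
N + k(E)*m(-16, 19) = 19 + (√2*√80/6)*(4 + (¼)*19) = 19 + (√2*(4*√5)/6)*(4 + 19/4) = 19 + (2*√10/3)*(35/4) = 19 + 35*√10/6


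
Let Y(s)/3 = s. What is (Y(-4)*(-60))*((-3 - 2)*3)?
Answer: -10800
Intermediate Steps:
Y(s) = 3*s
(Y(-4)*(-60))*((-3 - 2)*3) = ((3*(-4))*(-60))*((-3 - 2)*3) = (-12*(-60))*(-5*3) = 720*(-15) = -10800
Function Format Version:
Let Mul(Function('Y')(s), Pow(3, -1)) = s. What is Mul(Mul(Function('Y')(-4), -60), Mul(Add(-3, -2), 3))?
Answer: -10800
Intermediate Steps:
Function('Y')(s) = Mul(3, s)
Mul(Mul(Function('Y')(-4), -60), Mul(Add(-3, -2), 3)) = Mul(Mul(Mul(3, -4), -60), Mul(Add(-3, -2), 3)) = Mul(Mul(-12, -60), Mul(-5, 3)) = Mul(720, -15) = -10800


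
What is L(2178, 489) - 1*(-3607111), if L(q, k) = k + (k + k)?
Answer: 3608578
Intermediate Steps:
L(q, k) = 3*k (L(q, k) = k + 2*k = 3*k)
L(2178, 489) - 1*(-3607111) = 3*489 - 1*(-3607111) = 1467 + 3607111 = 3608578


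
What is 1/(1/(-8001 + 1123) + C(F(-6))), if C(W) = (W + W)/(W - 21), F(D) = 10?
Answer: -75658/137571 ≈ -0.54996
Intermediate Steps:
C(W) = 2*W/(-21 + W) (C(W) = (2*W)/(-21 + W) = 2*W/(-21 + W))
1/(1/(-8001 + 1123) + C(F(-6))) = 1/(1/(-8001 + 1123) + 2*10/(-21 + 10)) = 1/(1/(-6878) + 2*10/(-11)) = 1/(-1/6878 + 2*10*(-1/11)) = 1/(-1/6878 - 20/11) = 1/(-137571/75658) = -75658/137571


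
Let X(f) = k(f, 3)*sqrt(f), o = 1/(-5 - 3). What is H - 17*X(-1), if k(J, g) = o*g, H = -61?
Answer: -61 + 51*I/8 ≈ -61.0 + 6.375*I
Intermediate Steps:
o = -1/8 (o = 1/(-8) = -1/8 ≈ -0.12500)
k(J, g) = -g/8
X(f) = -3*sqrt(f)/8 (X(f) = (-1/8*3)*sqrt(f) = -3*sqrt(f)/8)
H - 17*X(-1) = -61 - (-51)*sqrt(-1)/8 = -61 - (-51)*I/8 = -61 + 51*I/8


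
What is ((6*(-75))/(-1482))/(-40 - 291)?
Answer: -75/81757 ≈ -0.00091735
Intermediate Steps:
((6*(-75))/(-1482))/(-40 - 291) = (-450*(-1/1482))/(-331) = -1/331*75/247 = -75/81757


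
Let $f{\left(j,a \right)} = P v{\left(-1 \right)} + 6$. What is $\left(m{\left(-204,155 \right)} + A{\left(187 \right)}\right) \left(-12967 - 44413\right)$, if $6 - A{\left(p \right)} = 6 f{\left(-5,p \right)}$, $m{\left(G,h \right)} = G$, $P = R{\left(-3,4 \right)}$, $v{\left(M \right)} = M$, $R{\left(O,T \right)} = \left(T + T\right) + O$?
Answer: $11705520$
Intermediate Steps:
$R{\left(O,T \right)} = O + 2 T$ ($R{\left(O,T \right)} = 2 T + O = O + 2 T$)
$P = 5$ ($P = -3 + 2 \cdot 4 = -3 + 8 = 5$)
$f{\left(j,a \right)} = 1$ ($f{\left(j,a \right)} = 5 \left(-1\right) + 6 = -5 + 6 = 1$)
$A{\left(p \right)} = 0$ ($A{\left(p \right)} = 6 - 6 \cdot 1 = 6 - 6 = 0$)
$\left(m{\left(-204,155 \right)} + A{\left(187 \right)}\right) \left(-12967 - 44413\right) = \left(-204 + 0\right) \left(-12967 - 44413\right) = \left(-204\right) \left(-57380\right) = 11705520$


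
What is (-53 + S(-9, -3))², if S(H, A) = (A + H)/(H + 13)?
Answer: 3136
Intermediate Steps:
S(H, A) = (A + H)/(13 + H)
(-53 + S(-9, -3))² = (-53 + (-3 - 9)/(13 - 9))² = (-53 - 12/4)² = (-53 + (¼)*(-12))² = (-53 - 3)² = (-56)² = 3136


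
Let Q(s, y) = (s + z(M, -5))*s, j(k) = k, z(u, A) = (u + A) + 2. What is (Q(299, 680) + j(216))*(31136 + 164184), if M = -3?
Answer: 17153588360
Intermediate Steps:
z(u, A) = 2 + A + u (z(u, A) = (A + u) + 2 = 2 + A + u)
Q(s, y) = s*(-6 + s) (Q(s, y) = (s + (2 - 5 - 3))*s = (s - 6)*s = (-6 + s)*s = s*(-6 + s))
(Q(299, 680) + j(216))*(31136 + 164184) = (299*(-6 + 299) + 216)*(31136 + 164184) = (299*293 + 216)*195320 = (87607 + 216)*195320 = 87823*195320 = 17153588360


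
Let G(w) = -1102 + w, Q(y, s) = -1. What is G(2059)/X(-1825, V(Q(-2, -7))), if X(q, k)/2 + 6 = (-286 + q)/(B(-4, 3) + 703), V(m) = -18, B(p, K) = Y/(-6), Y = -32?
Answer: -677875/12722 ≈ -53.284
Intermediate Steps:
B(p, K) = 16/3 (B(p, K) = -32/(-6) = -32*(-⅙) = 16/3)
X(q, k) = -27216/2125 + 6*q/2125 (X(q, k) = -12 + 2*((-286 + q)/(16/3 + 703)) = -12 + 2*((-286 + q)/(2125/3)) = -12 + 2*((-286 + q)*(3/2125)) = -12 + 2*(-858/2125 + 3*q/2125) = -12 + (-1716/2125 + 6*q/2125) = -27216/2125 + 6*q/2125)
G(2059)/X(-1825, V(Q(-2, -7))) = (-1102 + 2059)/(-27216/2125 + (6/2125)*(-1825)) = 957/(-27216/2125 - 438/85) = 957/(-38166/2125) = 957*(-2125/38166) = -677875/12722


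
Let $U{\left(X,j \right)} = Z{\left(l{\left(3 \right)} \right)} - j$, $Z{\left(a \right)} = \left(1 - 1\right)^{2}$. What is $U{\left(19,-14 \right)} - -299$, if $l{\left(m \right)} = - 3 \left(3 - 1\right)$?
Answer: $313$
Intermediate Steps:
$l{\left(m \right)} = -6$ ($l{\left(m \right)} = \left(-3\right) 2 = -6$)
$Z{\left(a \right)} = 0$ ($Z{\left(a \right)} = 0^{2} = 0$)
$U{\left(X,j \right)} = - j$ ($U{\left(X,j \right)} = 0 - j = - j$)
$U{\left(19,-14 \right)} - -299 = \left(-1\right) \left(-14\right) - -299 = 14 + 299 = 313$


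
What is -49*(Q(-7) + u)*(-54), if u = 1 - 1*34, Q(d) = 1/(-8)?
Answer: -350595/4 ≈ -87649.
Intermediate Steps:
Q(d) = -⅛
u = -33 (u = 1 - 34 = -33)
-49*(Q(-7) + u)*(-54) = -49*(-⅛ - 33)*(-54) = -49*(-265/8)*(-54) = (12985/8)*(-54) = -350595/4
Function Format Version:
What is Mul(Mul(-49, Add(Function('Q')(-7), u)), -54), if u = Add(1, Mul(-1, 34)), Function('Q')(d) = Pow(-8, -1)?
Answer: Rational(-350595, 4) ≈ -87649.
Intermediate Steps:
Function('Q')(d) = Rational(-1, 8)
u = -33 (u = Add(1, -34) = -33)
Mul(Mul(-49, Add(Function('Q')(-7), u)), -54) = Mul(Mul(-49, Add(Rational(-1, 8), -33)), -54) = Mul(Mul(-49, Rational(-265, 8)), -54) = Mul(Rational(12985, 8), -54) = Rational(-350595, 4)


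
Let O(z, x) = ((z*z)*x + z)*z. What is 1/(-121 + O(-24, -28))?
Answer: 1/387527 ≈ 2.5805e-6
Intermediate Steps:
O(z, x) = z*(z + x*z²) (O(z, x) = (z²*x + z)*z = (x*z² + z)*z = (z + x*z²)*z = z*(z + x*z²))
1/(-121 + O(-24, -28)) = 1/(-121 + (-24)²*(1 - 28*(-24))) = 1/(-121 + 576*(1 + 672)) = 1/(-121 + 576*673) = 1/(-121 + 387648) = 1/387527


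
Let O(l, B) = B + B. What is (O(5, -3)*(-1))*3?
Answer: 18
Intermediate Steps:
O(l, B) = 2*B
(O(5, -3)*(-1))*3 = ((2*(-3))*(-1))*3 = -6*(-1)*3 = 6*3 = 18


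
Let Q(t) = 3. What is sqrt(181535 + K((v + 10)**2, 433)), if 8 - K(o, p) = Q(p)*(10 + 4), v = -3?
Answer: sqrt(181501) ≈ 426.03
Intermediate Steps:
K(o, p) = -34 (K(o, p) = 8 - 3*(10 + 4) = 8 - 3*14 = 8 - 1*42 = 8 - 42 = -34)
sqrt(181535 + K((v + 10)**2, 433)) = sqrt(181535 - 34) = sqrt(181501)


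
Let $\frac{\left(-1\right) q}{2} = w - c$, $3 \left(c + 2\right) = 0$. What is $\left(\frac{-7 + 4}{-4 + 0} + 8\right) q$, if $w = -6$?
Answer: $70$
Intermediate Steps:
$c = -2$ ($c = -2 + \frac{1}{3} \cdot 0 = -2 + 0 = -2$)
$q = 8$ ($q = - 2 \left(-6 - -2\right) = - 2 \left(-6 + 2\right) = \left(-2\right) \left(-4\right) = 8$)
$\left(\frac{-7 + 4}{-4 + 0} + 8\right) q = \left(\frac{-7 + 4}{-4 + 0} + 8\right) 8 = \left(- \frac{3}{-4} + 8\right) 8 = \left(\left(-3\right) \left(- \frac{1}{4}\right) + 8\right) 8 = \left(\frac{3}{4} + 8\right) 8 = \frac{35}{4} \cdot 8 = 70$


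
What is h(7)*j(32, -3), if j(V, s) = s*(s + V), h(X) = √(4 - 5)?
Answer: -87*I ≈ -87.0*I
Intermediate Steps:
h(X) = I (h(X) = √(-1) = I)
j(V, s) = s*(V + s)
h(7)*j(32, -3) = I*(-3*(32 - 3)) = I*(-3*29) = I*(-87) = -87*I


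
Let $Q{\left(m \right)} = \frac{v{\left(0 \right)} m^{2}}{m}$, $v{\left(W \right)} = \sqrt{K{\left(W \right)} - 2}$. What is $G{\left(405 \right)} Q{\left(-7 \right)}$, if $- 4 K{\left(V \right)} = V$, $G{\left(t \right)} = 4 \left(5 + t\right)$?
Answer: $- 11480 i \sqrt{2} \approx - 16235.0 i$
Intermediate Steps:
$G{\left(t \right)} = 20 + 4 t$
$K{\left(V \right)} = - \frac{V}{4}$
$v{\left(W \right)} = \sqrt{-2 - \frac{W}{4}}$ ($v{\left(W \right)} = \sqrt{- \frac{W}{4} - 2} = \sqrt{-2 - \frac{W}{4}}$)
$Q{\left(m \right)} = i m \sqrt{2}$ ($Q{\left(m \right)} = \frac{\frac{\sqrt{-8 - 0}}{2} m^{2}}{m} = \frac{\frac{\sqrt{-8 + 0}}{2} m^{2}}{m} = \frac{\frac{\sqrt{-8}}{2} m^{2}}{m} = \frac{\frac{2 i \sqrt{2}}{2} m^{2}}{m} = \frac{i \sqrt{2} m^{2}}{m} = i m \sqrt{2}$)
$G{\left(405 \right)} Q{\left(-7 \right)} = \left(20 + 4 \cdot 405\right) i \left(-7\right) \sqrt{2} = \left(20 + 1620\right) \left(- 7 i \sqrt{2}\right) = 1640 \left(- 7 i \sqrt{2}\right) = - 11480 i \sqrt{2}$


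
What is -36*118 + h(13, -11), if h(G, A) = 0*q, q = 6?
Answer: -4248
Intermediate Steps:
h(G, A) = 0 (h(G, A) = 0*6 = 0)
-36*118 + h(13, -11) = -36*118 + 0 = -4248 + 0 = -4248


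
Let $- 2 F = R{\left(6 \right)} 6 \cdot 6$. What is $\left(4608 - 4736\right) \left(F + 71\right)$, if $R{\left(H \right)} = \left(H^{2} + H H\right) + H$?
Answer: $170624$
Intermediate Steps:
$R{\left(H \right)} = H + 2 H^{2}$ ($R{\left(H \right)} = \left(H^{2} + H^{2}\right) + H = 2 H^{2} + H = H + 2 H^{2}$)
$F = -1404$ ($F = - \frac{6 \left(1 + 2 \cdot 6\right) 6 \cdot 6}{2} = - \frac{6 \left(1 + 12\right) 6 \cdot 6}{2} = - \frac{6 \cdot 13 \cdot 6 \cdot 6}{2} = - \frac{78 \cdot 6 \cdot 6}{2} = - \frac{468 \cdot 6}{2} = \left(- \frac{1}{2}\right) 2808 = -1404$)
$\left(4608 - 4736\right) \left(F + 71\right) = \left(4608 - 4736\right) \left(-1404 + 71\right) = \left(-128\right) \left(-1333\right) = 170624$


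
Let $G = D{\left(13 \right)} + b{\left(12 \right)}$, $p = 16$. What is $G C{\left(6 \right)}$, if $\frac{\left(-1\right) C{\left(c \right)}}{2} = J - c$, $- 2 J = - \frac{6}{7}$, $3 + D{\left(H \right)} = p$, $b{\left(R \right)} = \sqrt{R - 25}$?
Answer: $\frac{1014}{7} + \frac{78 i \sqrt{13}}{7} \approx 144.86 + 40.176 i$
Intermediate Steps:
$b{\left(R \right)} = \sqrt{-25 + R}$
$D{\left(H \right)} = 13$ ($D{\left(H \right)} = -3 + 16 = 13$)
$J = \frac{3}{7}$ ($J = - \frac{\left(-6\right) \frac{1}{7}}{2} = \left(- \frac{1}{2}\right) \left(- \frac{6}{7}\right) = \frac{3}{7} \approx 0.42857$)
$G = 13 + i \sqrt{13}$ ($G = 13 + \sqrt{-25 + 12} = 13 + \sqrt{-13} = 13 + i \sqrt{13} \approx 13.0 + 3.6056 i$)
$C{\left(c \right)} = - \frac{6}{7} + 2 c$ ($C{\left(c \right)} = - 2 \left(\frac{3}{7} - c\right) = - \frac{6}{7} + 2 c$)
$G C{\left(6 \right)} = \left(13 + i \sqrt{13}\right) \left(- \frac{6}{7} + 2 \cdot 6\right) = \left(13 + i \sqrt{13}\right) \left(- \frac{6}{7} + 12\right) = \left(13 + i \sqrt{13}\right) \frac{78}{7} = \frac{1014}{7} + \frac{78 i \sqrt{13}}{7}$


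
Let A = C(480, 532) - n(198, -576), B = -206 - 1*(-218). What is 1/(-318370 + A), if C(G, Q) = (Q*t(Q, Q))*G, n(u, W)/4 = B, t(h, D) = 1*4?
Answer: 1/703022 ≈ 1.4224e-6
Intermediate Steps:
t(h, D) = 4
B = 12 (B = -206 + 218 = 12)
n(u, W) = 48 (n(u, W) = 4*12 = 48)
C(G, Q) = 4*G*Q (C(G, Q) = (Q*4)*G = (4*Q)*G = 4*G*Q)
A = 1021392 (A = 4*480*532 - 1*48 = 1021440 - 48 = 1021392)
1/(-318370 + A) = 1/(-318370 + 1021392) = 1/703022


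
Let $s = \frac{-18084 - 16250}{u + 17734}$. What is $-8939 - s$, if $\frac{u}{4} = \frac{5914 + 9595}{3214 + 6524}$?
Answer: $- \frac{385982277025}{43188932} \approx -8937.1$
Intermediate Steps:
$u = \frac{31018}{4869}$ ($u = 4 \frac{5914 + 9595}{3214 + 6524} = 4 \cdot \frac{15509}{9738} = \frac{31018}{4869} \approx 6.3705$)
$s = - \frac{83586123}{43188932}$ ($s = \frac{-18084 - 16250}{\frac{31018}{4869} + 17734} = - \frac{34334}{\frac{86377864}{4869}} = \left(-34334\right) \frac{4869}{86377864} = - \frac{83586123}{43188932} \approx -1.9354$)
$-8939 - s = -8939 - - \frac{83586123}{43188932} = -8939 + \frac{83586123}{43188932} = - \frac{385982277025}{43188932}$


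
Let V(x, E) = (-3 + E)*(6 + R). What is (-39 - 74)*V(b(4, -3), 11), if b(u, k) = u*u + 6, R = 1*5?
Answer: -9944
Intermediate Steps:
R = 5
b(u, k) = 6 + u² (b(u, k) = u² + 6 = 6 + u²)
V(x, E) = -33 + 11*E (V(x, E) = (-3 + E)*(6 + 5) = (-3 + E)*11 = -33 + 11*E)
(-39 - 74)*V(b(4, -3), 11) = (-39 - 74)*(-33 + 11*11) = -113*(-33 + 121) = -113*88 = -9944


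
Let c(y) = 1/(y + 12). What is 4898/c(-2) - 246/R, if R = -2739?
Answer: 44718822/913 ≈ 48980.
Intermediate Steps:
c(y) = 1/(12 + y)
4898/c(-2) - 246/R = 4898/(1/(12 - 2)) - 246/(-2739) = 4898/(1/10) - 246*(-1/2739) = 4898/(1/10) + 82/913 = 4898*10 + 82/913 = 48980 + 82/913 = 44718822/913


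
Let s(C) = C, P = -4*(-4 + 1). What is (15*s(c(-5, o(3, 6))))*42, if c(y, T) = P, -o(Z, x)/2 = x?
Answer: 7560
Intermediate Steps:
o(Z, x) = -2*x
P = 12 (P = -4*(-3) = 12)
c(y, T) = 12
(15*s(c(-5, o(3, 6))))*42 = (15*12)*42 = 180*42 = 7560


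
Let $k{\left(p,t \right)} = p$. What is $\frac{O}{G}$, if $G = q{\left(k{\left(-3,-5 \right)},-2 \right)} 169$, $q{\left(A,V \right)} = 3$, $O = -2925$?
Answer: $- \frac{75}{13} \approx -5.7692$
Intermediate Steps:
$G = 507$ ($G = 3 \cdot 169 = 507$)
$\frac{O}{G} = - \frac{2925}{507} = \left(-2925\right) \frac{1}{507} = - \frac{75}{13}$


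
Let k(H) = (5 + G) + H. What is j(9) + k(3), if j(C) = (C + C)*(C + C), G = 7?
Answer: 339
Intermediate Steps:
k(H) = 12 + H (k(H) = (5 + 7) + H = 12 + H)
j(C) = 4*C**2 (j(C) = (2*C)*(2*C) = 4*C**2)
j(9) + k(3) = 4*9**2 + (12 + 3) = 4*81 + 15 = 324 + 15 = 339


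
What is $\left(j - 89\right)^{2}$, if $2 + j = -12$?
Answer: $10609$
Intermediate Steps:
$j = -14$ ($j = -2 - 12 = -14$)
$\left(j - 89\right)^{2} = \left(-14 - 89\right)^{2} = \left(-103\right)^{2} = 10609$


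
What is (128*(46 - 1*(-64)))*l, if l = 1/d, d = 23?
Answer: 14080/23 ≈ 612.17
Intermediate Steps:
l = 1/23 ≈ 0.043478
(128*(46 - 1*(-64)))*l = (128*(46 - 1*(-64)))*(1/23) = (128*(46 + 64))*(1/23) = (128*110)*(1/23) = 14080*(1/23) = 14080/23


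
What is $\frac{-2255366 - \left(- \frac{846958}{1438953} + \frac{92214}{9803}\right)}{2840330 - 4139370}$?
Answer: $\frac{15907222034759231}{9162165661345680} \approx 1.7362$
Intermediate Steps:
$\frac{-2255366 - \left(- \frac{846958}{1438953} + \frac{92214}{9803}\right)}{2840330 - 4139370} = \frac{-2255366 - \frac{124388882668}{14106056259}}{-1299040} = \left(-2255366 + \left(\frac{846958}{1438953} - \frac{92214}{9803}\right)\right) \left(- \frac{1}{1299040}\right) = \left(-2255366 - \frac{124388882668}{14106056259}\right) \left(- \frac{1}{1299040}\right) = \left(- \frac{31814444069518462}{14106056259}\right) \left(- \frac{1}{1299040}\right) = \frac{15907222034759231}{9162165661345680}$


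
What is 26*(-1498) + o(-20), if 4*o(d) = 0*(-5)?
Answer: -38948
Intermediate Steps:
o(d) = 0 (o(d) = (0*(-5))/4 = (¼)*0 = 0)
26*(-1498) + o(-20) = 26*(-1498) + 0 = -38948 + 0 = -38948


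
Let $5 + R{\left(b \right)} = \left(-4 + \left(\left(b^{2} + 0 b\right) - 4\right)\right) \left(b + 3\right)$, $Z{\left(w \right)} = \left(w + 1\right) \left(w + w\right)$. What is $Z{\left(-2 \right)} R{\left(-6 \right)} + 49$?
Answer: $-307$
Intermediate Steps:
$Z{\left(w \right)} = 2 w \left(1 + w\right)$ ($Z{\left(w \right)} = \left(1 + w\right) 2 w = 2 w \left(1 + w\right)$)
$R{\left(b \right)} = -5 + \left(-8 + b^{2}\right) \left(3 + b\right)$ ($R{\left(b \right)} = -5 + \left(-4 + \left(\left(b^{2} + 0 b\right) - 4\right)\right) \left(b + 3\right) = -5 + \left(-4 + \left(\left(b^{2} + 0\right) - 4\right)\right) \left(3 + b\right) = -5 + \left(-4 + \left(b^{2} - 4\right)\right) \left(3 + b\right) = -5 + \left(-4 + \left(-4 + b^{2}\right)\right) \left(3 + b\right) = -5 + \left(-8 + b^{2}\right) \left(3 + b\right)$)
$Z{\left(-2 \right)} R{\left(-6 \right)} + 49 = 2 \left(-2\right) \left(1 - 2\right) \left(-29 + \left(-6\right)^{3} - -48 + 3 \left(-6\right)^{2}\right) + 49 = 2 \left(-2\right) \left(-1\right) \left(-29 - 216 + 48 + 3 \cdot 36\right) + 49 = 4 \left(-29 - 216 + 48 + 108\right) + 49 = 4 \left(-89\right) + 49 = -356 + 49 = -307$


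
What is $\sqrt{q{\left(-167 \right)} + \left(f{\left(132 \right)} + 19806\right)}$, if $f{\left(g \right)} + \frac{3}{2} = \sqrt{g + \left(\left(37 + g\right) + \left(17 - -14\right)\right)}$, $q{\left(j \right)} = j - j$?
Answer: $\frac{\sqrt{79218 + 8 \sqrt{83}}}{2} \approx 140.79$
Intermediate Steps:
$q{\left(j \right)} = 0$
$f{\left(g \right)} = - \frac{3}{2} + \sqrt{68 + 2 g}$ ($f{\left(g \right)} = - \frac{3}{2} + \sqrt{g + \left(\left(37 + g\right) + \left(17 - -14\right)\right)} = - \frac{3}{2} + \sqrt{g + \left(\left(37 + g\right) + \left(17 + 14\right)\right)} = - \frac{3}{2} + \sqrt{g + \left(\left(37 + g\right) + 31\right)} = - \frac{3}{2} + \sqrt{g + \left(68 + g\right)} = - \frac{3}{2} + \sqrt{68 + 2 g}$)
$\sqrt{q{\left(-167 \right)} + \left(f{\left(132 \right)} + 19806\right)} = \sqrt{0 + \left(\left(- \frac{3}{2} + \sqrt{68 + 2 \cdot 132}\right) + 19806\right)} = \sqrt{0 + \left(\left(- \frac{3}{2} + \sqrt{68 + 264}\right) + 19806\right)} = \sqrt{0 + \left(\left(- \frac{3}{2} + \sqrt{332}\right) + 19806\right)} = \sqrt{0 + \left(\left(- \frac{3}{2} + 2 \sqrt{83}\right) + 19806\right)} = \sqrt{0 + \left(\frac{39609}{2} + 2 \sqrt{83}\right)} = \sqrt{\frac{39609}{2} + 2 \sqrt{83}}$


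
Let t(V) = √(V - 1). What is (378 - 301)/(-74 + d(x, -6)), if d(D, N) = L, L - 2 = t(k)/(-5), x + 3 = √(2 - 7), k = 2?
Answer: -385/361 ≈ -1.0665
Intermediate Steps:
t(V) = √(-1 + V)
x = -3 + I*√5 (x = -3 + √(2 - 7) = -3 + √(-5) = -3 + I*√5 ≈ -3.0 + 2.2361*I)
L = 9/5 (L = 2 + √(-1 + 2)/(-5) = 2 + √1*(-⅕) = 2 + 1*(-⅕) = 2 - ⅕ = 9/5 ≈ 1.8000)
d(D, N) = 9/5
(378 - 301)/(-74 + d(x, -6)) = (378 - 301)/(-74 + 9/5) = 77/(-361/5) = 77*(-5/361) = -385/361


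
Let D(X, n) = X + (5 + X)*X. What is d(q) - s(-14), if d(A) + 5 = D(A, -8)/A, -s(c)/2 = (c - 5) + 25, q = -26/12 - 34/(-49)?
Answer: 3389/294 ≈ 11.527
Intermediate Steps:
D(X, n) = X + X*(5 + X)
q = -433/294 (q = -26*1/12 - 34*(-1/49) = -13/6 + 34/49 = -433/294 ≈ -1.4728)
s(c) = -40 - 2*c (s(c) = -2*((c - 5) + 25) = -2*((-5 + c) + 25) = -2*(20 + c) = -40 - 2*c)
d(A) = 1 + A (d(A) = -5 + (A*(6 + A))/A = -5 + (6 + A) = 1 + A)
d(q) - s(-14) = (1 - 433/294) - (-40 - 2*(-14)) = -139/294 - (-40 + 28) = -139/294 - 1*(-12) = -139/294 + 12 = 3389/294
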